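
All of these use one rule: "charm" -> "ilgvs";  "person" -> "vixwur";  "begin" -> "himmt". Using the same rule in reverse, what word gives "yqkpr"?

Shifts by position in charm: pos 0: c→i (+6), pos 1: h→l (+4), pos 2: a→g (+6), pos 3: r→v (+4) — repeating every 2. The shifts repeat in a cycle of length 2: positions 0,1,… shift by +6, +4, then the pattern repeats.
Reversing it on yqkpr: y−6=s, q−4=m, k−6=e, p−4=l, r−6=l.

smell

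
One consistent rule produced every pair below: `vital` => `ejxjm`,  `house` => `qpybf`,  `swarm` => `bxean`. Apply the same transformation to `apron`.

jqvxo

The shifts repeat in a cycle of length 3: positions 0,1,… shift by +9, +1, +4, then the pattern repeats.
For apron: a+9=j, p+1=q, r+4=v, o+9=x, n+1=o.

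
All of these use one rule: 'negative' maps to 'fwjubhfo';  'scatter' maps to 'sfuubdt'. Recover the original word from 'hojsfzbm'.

layering

The output letters match the input read backwards, each shifted +1: negative reversed is evitagen. Two steps: reverse the string, then apply a Caesar shift of +1.
Decoding hojsfzbm: shift back: h−1=g, o−1=n, j−1=i, s−1=r, f−1=e, z−1=y, b−1=a, m−1=l → gnireyal; then reverse → layering.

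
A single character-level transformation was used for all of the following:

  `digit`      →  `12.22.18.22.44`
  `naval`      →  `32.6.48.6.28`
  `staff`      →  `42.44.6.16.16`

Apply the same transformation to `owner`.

34.50.32.14.40

d(#4)→12 and i(#9)→22: differences scale by 2, so n = 2·pos + 4. The formula is n = 2×(alphabet index, a=1) + 4.
Applying it to owner: o=15→34, w=23→50, n=14→32, e=5→14, r=18→40.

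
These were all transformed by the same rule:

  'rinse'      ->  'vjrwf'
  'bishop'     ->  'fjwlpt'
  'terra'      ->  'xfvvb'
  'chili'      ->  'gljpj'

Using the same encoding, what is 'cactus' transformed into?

Vowels shift forward by 1 and consonants shift forward by 4.
On cactus: c(cons)+4=g, a(vowel)+1=b, c(cons)+4=g, t(cons)+4=x, u(vowel)+1=v, s(cons)+4=w.

gbgxvw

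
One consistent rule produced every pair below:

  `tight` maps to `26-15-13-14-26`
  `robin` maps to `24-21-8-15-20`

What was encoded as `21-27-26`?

t is letter #20 and maps to 26: an offset of 6. Each letter is replaced by its alphabet position (a=1..z=26) + 6.
Reversing it on 21-27-26: 21→(21−6)÷1=15=o, 27→(27−6)÷1=21=u, 26→(26−6)÷1=20=t.

out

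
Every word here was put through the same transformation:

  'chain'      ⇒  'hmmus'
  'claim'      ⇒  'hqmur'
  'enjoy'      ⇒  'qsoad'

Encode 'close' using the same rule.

Two shifts are in play — +12 for a/e/i/o/u, +5 for every other letter.
On close: c(cons)+5=h, l(cons)+5=q, o(vowel)+12=a, s(cons)+5=x, e(vowel)+12=q.

hqaxq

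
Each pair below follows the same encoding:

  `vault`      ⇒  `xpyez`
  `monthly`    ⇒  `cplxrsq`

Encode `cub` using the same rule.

Read the word backwards and shift each letter +4.
Applying it to cub: reverse → buc; then shift: b+4=f, u+4=y, c+4=g.

fyg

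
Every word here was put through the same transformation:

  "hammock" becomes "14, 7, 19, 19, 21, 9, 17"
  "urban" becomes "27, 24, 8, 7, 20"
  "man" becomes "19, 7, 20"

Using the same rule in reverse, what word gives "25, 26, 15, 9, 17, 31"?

sticky

Letters become their 1-based position plus 6 (so a→7, b→8, …).
Decoding 25, 26, 15, 9, 17, 31: 25→(25−6)÷1=19=s, 26→(26−6)÷1=20=t, 15→(15−6)÷1=9=i, 9→(9−6)÷1=3=c, 17→(17−6)÷1=11=k, 31→(31−6)÷1=25=y.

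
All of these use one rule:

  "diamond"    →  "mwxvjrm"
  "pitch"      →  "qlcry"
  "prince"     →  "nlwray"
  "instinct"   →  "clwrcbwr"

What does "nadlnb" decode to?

secure

The output letters match the input read backwards, each shifted +9: diamond reversed is dnomaid. The word is reversed, then every letter is shifted forward by 9.
Reversing it on nadlnb: shift back: n−9=e, a−9=r, d−9=u, l−9=c, n−9=e, b−9=s → eruces; then reverse → secure.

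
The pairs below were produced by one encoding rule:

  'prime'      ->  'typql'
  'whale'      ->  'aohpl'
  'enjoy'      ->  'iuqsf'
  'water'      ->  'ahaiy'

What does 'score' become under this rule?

wjvvl

Shifts by position in prime: pos 0: p→t (+4), pos 1: r→y (+7), pos 2: i→p (+7), pos 3: m→q (+4), pos 4: e→l (+7) — repeating every 3. A repeating key of period 3 is used — shifts +4, +7, +7 over and over.
Applying it to score: s+4=w, c+7=j, o+7=v, r+4=v, e+7=l.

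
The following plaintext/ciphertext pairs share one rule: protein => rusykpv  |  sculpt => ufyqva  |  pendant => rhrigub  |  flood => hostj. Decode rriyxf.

poetry

In protein: p→r is +2, r→u is +3, o→s is +4, t→y is +5 — the shift increases by 1 each position. Letter i (0-indexed) is shifted by i+2, so successive shifts are 2, 3, 4, ….
Decoding rriyxf: r−2=p, r−3=o, i−4=e, y−5=t, x−6=r, f−7=y.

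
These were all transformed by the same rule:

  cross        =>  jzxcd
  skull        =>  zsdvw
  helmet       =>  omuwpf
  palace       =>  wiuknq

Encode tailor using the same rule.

airvzd

In cross: c→j is +7, r→z is +8, o→x is +9, s→c is +10 — the shift increases by 1 each position. Letter i (0-indexed) is shifted by i+7, so successive shifts are 7, 8, 9, ….
For tailor: t+7=a, a+8=i, i+9=r, l+10=v, o+11=z, r+12=d.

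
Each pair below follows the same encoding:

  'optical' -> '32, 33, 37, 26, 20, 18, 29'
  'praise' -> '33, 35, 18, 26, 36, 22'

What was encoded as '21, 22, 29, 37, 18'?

o is letter #15 and maps to 32: an offset of 17. Each letter is replaced by its alphabet position (a=1..z=26) + 17.
Reversing it on 21, 22, 29, 37, 18: 21→(21−17)÷1=4=d, 22→(22−17)÷1=5=e, 29→(29−17)÷1=12=l, 37→(37−17)÷1=20=t, 18→(18−17)÷1=1=a.

delta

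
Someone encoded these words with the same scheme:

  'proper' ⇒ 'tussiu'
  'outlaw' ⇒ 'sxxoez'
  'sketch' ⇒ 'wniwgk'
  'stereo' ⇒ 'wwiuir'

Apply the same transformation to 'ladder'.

pdhgiu

Shifts by position in proper: pos 0: p→t (+4), pos 1: r→u (+3), pos 2: o→s (+4), pos 3: p→s (+3) — repeating every 2. A repeating key of period 2 is used — shifts +4, +3 over and over.
For ladder: l+4=p, a+3=d, d+4=h, d+3=g, e+4=i, r+3=u.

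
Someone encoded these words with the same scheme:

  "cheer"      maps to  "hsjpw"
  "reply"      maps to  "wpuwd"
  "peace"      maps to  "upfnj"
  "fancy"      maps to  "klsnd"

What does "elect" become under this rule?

Shifts by position in cheer: pos 0: c→h (+5), pos 1: h→s (+11), pos 2: e→j (+5), pos 3: e→p (+11) — repeating every 2. A repeating key of period 2 is used — shifts +5, +11 over and over.
On elect: e+5=j, l+11=w, e+5=j, c+11=n, t+5=y.

jwjny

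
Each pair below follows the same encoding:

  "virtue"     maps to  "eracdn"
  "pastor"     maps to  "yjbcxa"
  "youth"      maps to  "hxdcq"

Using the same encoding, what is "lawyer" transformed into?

Compare letters: v→e is +9, i→r is +9, r→a is +9 — a constant shift. It's a constant shift of +9 (ROT9).
On lawyer: l+9=u, a+9=j, w+9=f, y+9=h, e+9=n, r+9=a.

ujfhna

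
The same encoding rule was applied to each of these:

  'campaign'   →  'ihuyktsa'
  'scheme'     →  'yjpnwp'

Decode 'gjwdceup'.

In campaign: c→i is +6, a→h is +7, m→u is +8, p→y is +9 — the shift increases by 1 each position. The shift increases by 1 at each position, starting from +6: 6, 7, 8, ….
Undoing it on gjwdceup: g−6=a, j−7=c, w−8=o, d−9=u, c−10=s, e−11=t, u−12=i, p−13=c.

acoustic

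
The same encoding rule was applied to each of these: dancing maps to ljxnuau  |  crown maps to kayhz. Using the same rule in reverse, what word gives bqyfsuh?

thought

In dancing: d→l is +8, a→j is +9, n→x is +10, c→n is +11 — the shift increases by 1 each position. The shift increases by 1 at each position, starting from +8: 8, 9, 10, ….
Undoing it on bqyfsuh: b−8=t, q−9=h, y−10=o, f−11=u, s−12=g, u−13=h, h−14=t.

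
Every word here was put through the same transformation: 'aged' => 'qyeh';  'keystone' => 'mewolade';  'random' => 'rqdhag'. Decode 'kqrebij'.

a(0)→q(16) and g(6)→y(24) fit y≡23x+16 (mod 26); the inverse of 23 mod 26 is 17. Each letter's alphabet position (a=0..z=25) is mapped through 23·x+16 mod 26 — an affine cipher.
Undoing it on kqrebij: k(10)→17·(10−16)≡2=c; q(16)→17·(16−16)≡0=a; r(17)→17·(17−16)≡17=r; e(4)→17·(4−16)≡4=e; b(1)→17·(1−16)≡5=f; i(8)→17·(8−16)≡20=u; j(9)→17·(9−16)≡11=l (all mod 26).

careful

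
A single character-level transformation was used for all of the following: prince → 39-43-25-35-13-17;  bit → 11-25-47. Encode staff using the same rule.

p(#16)→39 and r(#18)→43: differences scale by 2, so n = 2·pos + 7. Each letter becomes 2×(its alphabet position, a=1..z=26) + 7.
Applying it to staff: s=19→45, t=20→47, a=1→9, f=6→19, f=6→19.

45-47-9-19-19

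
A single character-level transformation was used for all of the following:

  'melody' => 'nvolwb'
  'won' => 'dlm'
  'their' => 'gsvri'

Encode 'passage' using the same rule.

Each letter is replaced by its mirror in the alphabet: a↔z, b↔y, c↔x, and so on (the Atbash cipher).
For passage: p↔k, a↔z, s↔h, s↔h, a↔z, g↔t, e↔v.

kzhhztv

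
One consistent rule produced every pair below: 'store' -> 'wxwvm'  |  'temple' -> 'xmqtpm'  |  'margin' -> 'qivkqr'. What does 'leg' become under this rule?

The shift depends on letter class: consonant s→w is +4, but vowel o→w is +8. Two shifts are in play — +8 for a/e/i/o/u, +4 for every other letter.
Applying it to leg: l(cons)+4=p, e(vowel)+8=m, g(cons)+4=k.

pmk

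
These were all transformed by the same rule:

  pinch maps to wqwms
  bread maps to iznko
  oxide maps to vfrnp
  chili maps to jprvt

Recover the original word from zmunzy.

In pinch: p→w is +7, i→q is +8, n→w is +9, c→m is +10 — the shift increases by 1 each position. Each letter shifts forward by (position + 7), i.e. 7, 8, 9, … — the shift grows by one for each successive letter.
Decoding zmunzy: z−7=s, m−8=e, u−9=l, n−10=d, z−11=o, y−12=m.

seldom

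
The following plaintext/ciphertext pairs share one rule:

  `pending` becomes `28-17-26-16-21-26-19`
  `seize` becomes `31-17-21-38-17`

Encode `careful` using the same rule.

15-13-30-17-18-33-24

p is letter #16 and maps to 28: an offset of 12. Each letter is replaced by its alphabet position (a=1..z=26) + 12.
For careful: c=3→15, a=1→13, r=18→30, e=5→17, f=6→18, u=21→33, l=12→24.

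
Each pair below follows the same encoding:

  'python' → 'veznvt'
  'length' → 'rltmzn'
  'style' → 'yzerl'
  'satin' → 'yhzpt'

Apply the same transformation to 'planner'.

The rule splits by letter class: vowels +7, consonants +6.
On planner: p(cons)+6=v, l(cons)+6=r, a(vowel)+7=h, n(cons)+6=t, n(cons)+6=t, e(vowel)+7=l, r(cons)+6=x.

vrhttlx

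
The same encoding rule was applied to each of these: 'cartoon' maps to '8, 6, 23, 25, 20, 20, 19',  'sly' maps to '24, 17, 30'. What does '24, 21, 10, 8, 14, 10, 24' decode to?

c is letter #3 and maps to 8: an offset of 5. Letters become their 1-based position plus 5 (so a→6, b→7, …).
Reversing it on 24, 21, 10, 8, 14, 10, 24: 24→(24−5)÷1=19=s, 21→(21−5)÷1=16=p, 10→(10−5)÷1=5=e, 8→(8−5)÷1=3=c, 14→(14−5)÷1=9=i, 10→(10−5)÷1=5=e, 24→(24−5)÷1=19=s.

species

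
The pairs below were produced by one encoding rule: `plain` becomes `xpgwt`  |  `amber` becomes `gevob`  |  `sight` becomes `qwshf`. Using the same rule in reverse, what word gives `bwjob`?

Each letter's alphabet position (a=0..z=25) is mapped through 15·x+6 mod 26 — an affine cipher.
Reversing it on bwjob: b(1)→7·(1−6)≡17=r; w(22)→7·(22−6)≡8=i; j(9)→7·(9−6)≡21=v; o(14)→7·(14−6)≡4=e; b(1)→7·(1−6)≡17=r (all mod 26).

river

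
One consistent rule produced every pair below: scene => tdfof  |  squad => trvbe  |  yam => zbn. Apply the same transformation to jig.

This is a Caesar cipher with shift 1.
On jig: j+1=k, i+1=j, g+1=h.

kjh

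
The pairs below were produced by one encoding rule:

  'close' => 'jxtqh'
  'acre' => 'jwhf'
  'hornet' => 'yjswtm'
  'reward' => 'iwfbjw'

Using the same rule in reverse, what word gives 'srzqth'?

column

The word is reversed, then every letter is shifted forward by 5.
Undoing it on srzqth: shift back: s−5=n, r−5=m, z−5=u, q−5=l, t−5=o, h−5=c → nmuloc; then reverse → column.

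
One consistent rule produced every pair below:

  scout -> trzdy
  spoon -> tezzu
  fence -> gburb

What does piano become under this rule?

Treating letters as 0–25, the rule is x ↦ 5x + 7 (mod 26).
For piano: p(15)→5·15+7≡4=e; i(8)→5·8+7≡21=v; a(0)→5·0+7≡7=h; n(13)→5·13+7≡20=u; o(14)→5·14+7≡25=z (all mod 26).

evhuz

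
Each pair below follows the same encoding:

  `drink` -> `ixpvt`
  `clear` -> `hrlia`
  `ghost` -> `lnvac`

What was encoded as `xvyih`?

spray

In drink: d→i is +5, r→x is +6, i→p is +7, n→v is +8 — the shift increases by 1 each position. Letter i (0-indexed) is shifted by i+5, so successive shifts are 5, 6, 7, ….
Reversing it on xvyih: x−5=s, v−6=p, y−7=r, i−8=a, h−9=y.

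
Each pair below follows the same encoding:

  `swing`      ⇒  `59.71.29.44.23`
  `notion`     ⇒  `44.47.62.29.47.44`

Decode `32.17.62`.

With a=1..z=26, the number is 3·pos + 2.
Undoing it on 32.17.62: 32→(32−2)÷3=10=j, 17→(17−2)÷3=5=e, 62→(62−2)÷3=20=t.

jet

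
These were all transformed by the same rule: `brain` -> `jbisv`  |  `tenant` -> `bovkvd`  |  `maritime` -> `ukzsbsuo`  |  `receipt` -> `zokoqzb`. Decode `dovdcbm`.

venture

Shifts by position in brain: pos 0: b→j (+8), pos 1: r→b (+10), pos 2: a→i (+8), pos 3: i→s (+10) — repeating every 2. The shifts repeat in a cycle of length 2: positions 0,1,… shift by +8, +10, then the pattern repeats.
Undoing it on dovdcbm: d−8=v, o−10=e, v−8=n, d−10=t, c−8=u, b−10=r, m−8=e.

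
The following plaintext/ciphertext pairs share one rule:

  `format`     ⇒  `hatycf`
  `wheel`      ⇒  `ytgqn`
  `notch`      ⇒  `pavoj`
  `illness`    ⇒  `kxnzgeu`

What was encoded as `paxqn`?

Shifts by position in format: pos 0: f→h (+2), pos 1: o→a (+12), pos 2: r→t (+2), pos 3: m→y (+12) — repeating every 2. The shifts repeat in a cycle of length 2: positions 0,1,… shift by +2, +12, then the pattern repeats.
Undoing it on paxqn: p−2=n, a−12=o, x−2=v, q−12=e, n−2=l.

novel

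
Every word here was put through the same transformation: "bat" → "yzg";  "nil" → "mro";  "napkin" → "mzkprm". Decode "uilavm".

Each pair mirrors across the alphabet (b↔y, a↔z, t↔g): positions sum to 25. Each letter is replaced by its mirror in the alphabet: a↔z, b↔y, c↔x, and so on (the Atbash cipher).
Reversing it on uilavm: u↔f, i↔r, l↔o, a↔z, v↔e, m↔n.

frozen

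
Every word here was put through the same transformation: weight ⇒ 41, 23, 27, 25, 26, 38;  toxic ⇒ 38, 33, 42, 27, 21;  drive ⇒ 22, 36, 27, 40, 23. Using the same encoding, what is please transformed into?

34, 30, 23, 19, 37, 23

The number is (letter's place in the alphabet, a=1) + 18.
For please: p=16→34, l=12→30, e=5→23, a=1→19, s=19→37, e=5→23.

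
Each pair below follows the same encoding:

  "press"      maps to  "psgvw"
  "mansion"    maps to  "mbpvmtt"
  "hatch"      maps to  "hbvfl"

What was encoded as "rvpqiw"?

In press: p→p is +0, r→s is +1, e→g is +2, s→v is +3 — the shift increases by 1 each position. The shift increases by 1 at each position, starting from +0: 0, 1, 2, ….
Decoding rvpqiw: r−0=r, v−1=u, p−2=n, q−3=n, i−4=e, w−5=r.

runner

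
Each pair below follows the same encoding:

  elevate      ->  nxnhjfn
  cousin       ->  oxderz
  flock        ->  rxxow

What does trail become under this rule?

The shift depends on letter class: consonant l→x is +12, but vowel e→n is +9. Vowels shift forward by 9 and consonants shift forward by 12.
Applying it to trail: t(cons)+12=f, r(cons)+12=d, a(vowel)+9=j, i(vowel)+9=r, l(cons)+12=x.

fdjrx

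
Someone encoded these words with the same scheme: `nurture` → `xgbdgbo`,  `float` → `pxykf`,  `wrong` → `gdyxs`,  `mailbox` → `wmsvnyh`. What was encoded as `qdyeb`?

It's a Vigenère-style cipher with numeric key [10,12,10]: position i shifts by key[i mod 3].
Reversing it on qdyeb: q−10=g, d−12=r, y−10=o, e−10=u, b−12=p.

group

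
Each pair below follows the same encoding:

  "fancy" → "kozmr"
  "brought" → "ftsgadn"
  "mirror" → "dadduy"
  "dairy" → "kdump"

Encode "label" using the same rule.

The word is reversed, then every letter is shifted forward by 12.
On label: reverse → lebal; then shift: l+12=x, e+12=q, b+12=n, a+12=m, l+12=x.

xqnmx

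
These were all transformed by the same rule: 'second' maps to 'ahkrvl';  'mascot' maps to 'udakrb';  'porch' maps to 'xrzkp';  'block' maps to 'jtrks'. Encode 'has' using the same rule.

pda

The shift depends on letter class: consonant s→a is +8, but vowel e→h is +3. Two shifts are in play — +3 for a/e/i/o/u, +8 for every other letter.
Applying it to has: h(cons)+8=p, a(vowel)+3=d, s(cons)+8=a.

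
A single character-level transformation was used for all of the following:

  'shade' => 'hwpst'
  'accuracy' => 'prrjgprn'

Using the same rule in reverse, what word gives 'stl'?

dew

Compare letters: s→h is +15, h→w is +15, a→p is +15 — a constant shift. This is a Caesar cipher with shift 15.
Reversing it on stl: s−15=d, t−15=e, l−15=w.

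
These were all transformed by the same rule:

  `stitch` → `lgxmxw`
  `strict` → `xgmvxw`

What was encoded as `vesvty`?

uproar

The output letters match the input read backwards, each shifted +4: stitch reversed is hctits. Read the word backwards and shift each letter +4.
Undoing it on vesvty: shift back: v−4=r, e−4=a, s−4=o, v−4=r, t−4=p, y−4=u → raorpu; then reverse → uproar.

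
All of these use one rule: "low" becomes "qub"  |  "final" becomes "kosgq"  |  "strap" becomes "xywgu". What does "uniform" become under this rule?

asokuwr

The shift depends on letter class: consonant l→q is +5, but vowel o→u is +6. The rule splits by letter class: vowels +6, consonants +5.
For uniform: u(vowel)+6=a, n(cons)+5=s, i(vowel)+6=o, f(cons)+5=k, o(vowel)+6=u, r(cons)+5=w, m(cons)+5=r.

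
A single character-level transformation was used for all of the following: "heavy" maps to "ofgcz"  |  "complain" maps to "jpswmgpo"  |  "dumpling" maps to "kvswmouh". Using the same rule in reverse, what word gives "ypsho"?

roman

Shifts by position in heavy: pos 0: h→o (+7), pos 1: e→f (+1), pos 2: a→g (+6), pos 3: v→c (+7), pos 4: y→z (+1) — repeating every 3. A repeating key of period 3 is used — shifts +7, +1, +6 over and over.
Reversing it on ypsho: y−7=r, p−1=o, s−6=m, h−7=a, o−1=n.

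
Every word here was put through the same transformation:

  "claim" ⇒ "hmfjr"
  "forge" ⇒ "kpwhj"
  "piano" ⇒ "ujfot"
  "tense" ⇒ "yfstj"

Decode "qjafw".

A repeating key of period 2 is used — shifts +5, +1 over and over.
Undoing it on qjafw: q−5=l, j−1=i, a−5=v, f−1=e, w−5=r.

liver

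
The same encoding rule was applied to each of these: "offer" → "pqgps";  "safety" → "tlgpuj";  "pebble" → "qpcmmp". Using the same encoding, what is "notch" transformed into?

The shifts repeat in a cycle of length 2: positions 0,1,… shift by +1, +11, then the pattern repeats.
For notch: n+1=o, o+11=z, t+1=u, c+11=n, h+1=i.

ozuni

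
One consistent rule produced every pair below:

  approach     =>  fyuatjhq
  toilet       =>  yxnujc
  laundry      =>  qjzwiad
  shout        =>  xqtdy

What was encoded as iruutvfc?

Shifts by position in approach: pos 0: a→f (+5), pos 1: p→y (+9), pos 2: p→u (+5), pos 3: r→a (+9) — repeating every 2. A repeating key of period 2 is used — shifts +5, +9 over and over.
Decoding iruutvfc: i−5=d, r−9=i, u−5=p, u−9=l, t−5=o, v−9=m, f−5=a, c−9=t.

diplomat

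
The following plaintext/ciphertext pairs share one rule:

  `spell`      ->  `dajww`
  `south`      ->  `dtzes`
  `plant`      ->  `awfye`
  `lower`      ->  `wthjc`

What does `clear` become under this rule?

nwjfc

Vowels shift forward by 5 and consonants shift forward by 11.
For clear: c(cons)+11=n, l(cons)+11=w, e(vowel)+5=j, a(vowel)+5=f, r(cons)+11=c.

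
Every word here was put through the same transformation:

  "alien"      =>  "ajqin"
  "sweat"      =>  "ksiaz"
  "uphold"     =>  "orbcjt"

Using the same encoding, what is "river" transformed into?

vqdiv

a(0)→a(0) and l(11)→j(9) fit y≡15x+0 (mod 26); the inverse of 15 mod 26 is 7. Treating letters as 0–25, the rule is x ↦ 15x + 0 (mod 26).
On river: r(17)→15·17+0≡21=v; i(8)→15·8+0≡16=q; v(21)→15·21+0≡3=d; e(4)→15·4+0≡8=i; r(17)→15·17+0≡21=v (all mod 26).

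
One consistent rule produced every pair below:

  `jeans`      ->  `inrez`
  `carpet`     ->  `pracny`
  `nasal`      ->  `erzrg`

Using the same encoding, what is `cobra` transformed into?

Each letter's alphabet position (a=0..z=25) is mapped through 25·x+17 mod 26 — an affine cipher.
On cobra: c(2)→25·2+17≡15=p; o(14)→25·14+17≡3=d; b(1)→25·1+17≡16=q; r(17)→25·17+17≡0=a; a(0)→25·0+17≡17=r (all mod 26).

pdqar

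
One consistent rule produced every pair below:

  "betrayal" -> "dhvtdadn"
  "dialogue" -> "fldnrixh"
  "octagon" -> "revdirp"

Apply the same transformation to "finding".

hlpflpi

The shift depends on letter class: consonant b→d is +2, but vowel e→h is +3. The rule splits by letter class: vowels +3, consonants +2.
For finding: f(cons)+2=h, i(vowel)+3=l, n(cons)+2=p, d(cons)+2=f, i(vowel)+3=l, n(cons)+2=p, g(cons)+2=i.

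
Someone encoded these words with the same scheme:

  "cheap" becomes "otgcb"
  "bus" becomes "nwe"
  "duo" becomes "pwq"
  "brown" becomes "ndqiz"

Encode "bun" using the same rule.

nwz

The shift depends on letter class: consonant c→o is +12, but vowel e→g is +2. Two shifts are in play — +2 for a/e/i/o/u, +12 for every other letter.
For bun: b(cons)+12=n, u(vowel)+2=w, n(cons)+12=z.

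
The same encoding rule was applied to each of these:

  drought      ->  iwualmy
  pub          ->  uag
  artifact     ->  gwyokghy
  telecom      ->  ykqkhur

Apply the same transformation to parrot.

ugwwuy

The shift depends on letter class: consonant d→i is +5, but vowel o→u is +6. Two shifts are in play — +6 for a/e/i/o/u, +5 for every other letter.
On parrot: p(cons)+5=u, a(vowel)+6=g, r(cons)+5=w, r(cons)+5=w, o(vowel)+6=u, t(cons)+5=y.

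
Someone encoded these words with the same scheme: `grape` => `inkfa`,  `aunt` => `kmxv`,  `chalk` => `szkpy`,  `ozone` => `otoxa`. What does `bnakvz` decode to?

breath

g(6)→i(8) and r(17)→n(13) fit y≡17x+10 (mod 26); the inverse of 17 mod 26 is 23. Each letter's alphabet position (a=0..z=25) is mapped through 17·x+10 mod 26 — an affine cipher.
Undoing it on bnakvz: b(1)→23·(1−10)≡1=b; n(13)→23·(13−10)≡17=r; a(0)→23·(0−10)≡4=e; k(10)→23·(10−10)≡0=a; v(21)→23·(21−10)≡19=t; z(25)→23·(25−10)≡7=h (all mod 26).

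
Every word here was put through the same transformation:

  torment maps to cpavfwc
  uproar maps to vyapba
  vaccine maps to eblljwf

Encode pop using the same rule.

The shift depends on letter class: consonant t→c is +9, but vowel o→p is +1. Two shifts are in play — +1 for a/e/i/o/u, +9 for every other letter.
Applying it to pop: p(cons)+9=y, o(vowel)+1=p, p(cons)+9=y.

ypy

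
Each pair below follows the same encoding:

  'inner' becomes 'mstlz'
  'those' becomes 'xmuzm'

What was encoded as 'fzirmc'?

bucket

Each letter shifts forward by (position + 4), i.e. 4, 5, 6, … — the shift grows by one for each successive letter.
Decoding fzirmc: f−4=b, z−5=u, i−6=c, r−7=k, m−8=e, c−9=t.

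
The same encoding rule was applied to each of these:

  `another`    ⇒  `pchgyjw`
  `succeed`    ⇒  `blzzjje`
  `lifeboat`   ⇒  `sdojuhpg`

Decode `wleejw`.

rudder

a(0)→p(15) and n(13)→c(2) fit y≡5x+15 (mod 26); the inverse of 5 mod 26 is 21. Treating letters as 0–25, the rule is x ↦ 5x + 15 (mod 26).
Reversing it on wleejw: w(22)→21·(22−15)≡17=r; l(11)→21·(11−15)≡20=u; e(4)→21·(4−15)≡3=d; e(4)→21·(4−15)≡3=d; j(9)→21·(9−15)≡4=e; w(22)→21·(22−15)≡17=r (all mod 26).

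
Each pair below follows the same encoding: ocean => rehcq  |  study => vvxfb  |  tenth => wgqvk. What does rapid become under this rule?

Shifts by position in ocean: pos 0: o→r (+3), pos 1: c→e (+2), pos 2: e→h (+3), pos 3: a→c (+2) — repeating every 2. It's a Vigenère-style cipher with numeric key [3,2]: position i shifts by key[i mod 2].
For rapid: r+3=u, a+2=c, p+3=s, i+2=k, d+3=g.

ucskg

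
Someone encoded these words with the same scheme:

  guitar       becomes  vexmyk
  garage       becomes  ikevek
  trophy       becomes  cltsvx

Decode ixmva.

write

The output letters match the input read backwards, each shifted +4: guitar reversed is ratiug. The word is reversed, then every letter is shifted forward by 4.
Reversing it on ixmva: shift back: i−4=e, x−4=t, m−4=i, v−4=r, a−4=w → etirw; then reverse → write.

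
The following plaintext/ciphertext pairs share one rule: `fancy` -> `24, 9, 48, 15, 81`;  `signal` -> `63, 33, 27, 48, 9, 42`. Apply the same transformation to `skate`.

f(#6)→24 and a(#1)→9: differences scale by 3, so n = 3·pos + 6. The formula is n = 3×(alphabet index, a=1) + 6.
For skate: s=19→63, k=11→39, a=1→9, t=20→66, e=5→21.

63, 39, 9, 66, 21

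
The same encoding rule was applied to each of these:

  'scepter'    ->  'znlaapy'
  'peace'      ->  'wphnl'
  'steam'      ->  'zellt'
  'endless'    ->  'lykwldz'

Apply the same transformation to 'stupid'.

zebapo

The shifts repeat in a cycle of length 2: positions 0,1,… shift by +7, +11, then the pattern repeats.
On stupid: s+7=z, t+11=e, u+7=b, p+11=a, i+7=p, d+11=o.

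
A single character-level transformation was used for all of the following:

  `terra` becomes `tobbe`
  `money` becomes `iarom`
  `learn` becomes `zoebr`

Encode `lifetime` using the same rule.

zyxotyio

t(19)→t(19) and e(4)→o(14) fit y≡9x+4 (mod 26); the inverse of 9 mod 26 is 3. Each letter's alphabet position (a=0..z=25) is mapped through 9·x+4 mod 26 — an affine cipher.
On lifetime: l(11)→9·11+4≡25=z; i(8)→9·8+4≡24=y; f(5)→9·5+4≡23=x; e(4)→9·4+4≡14=o; t(19)→9·19+4≡19=t; i(8)→9·8+4≡24=y; m(12)→9·12+4≡8=i; e(4)→9·4+4≡14=o (all mod 26).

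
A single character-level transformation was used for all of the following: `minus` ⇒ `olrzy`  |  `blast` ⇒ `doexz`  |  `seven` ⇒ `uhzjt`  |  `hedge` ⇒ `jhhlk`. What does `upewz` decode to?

smart

In minus: m→o is +2, i→l is +3, n→r is +4, u→z is +5 — the shift increases by 1 each position. Letter i (0-indexed) is shifted by i+2, so successive shifts are 2, 3, 4, ….
Reversing it on upewz: u−2=s, p−3=m, e−4=a, w−5=r, z−6=t.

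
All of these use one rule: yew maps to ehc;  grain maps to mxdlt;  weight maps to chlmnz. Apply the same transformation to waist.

The shift depends on letter class: consonant y→e is +6, but vowel e→h is +3. The rule splits by letter class: vowels +3, consonants +6.
Applying it to waist: w(cons)+6=c, a(vowel)+3=d, i(vowel)+3=l, s(cons)+6=y, t(cons)+6=z.

cdlyz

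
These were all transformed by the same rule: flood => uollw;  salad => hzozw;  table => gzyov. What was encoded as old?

low

Each pair mirrors across the alphabet (f↔u, l↔o, o↔l): positions sum to 25. Each letter is replaced by its mirror in the alphabet: a↔z, b↔y, c↔x, and so on (the Atbash cipher).
Reversing it on old: o↔l, l↔o, d↔w.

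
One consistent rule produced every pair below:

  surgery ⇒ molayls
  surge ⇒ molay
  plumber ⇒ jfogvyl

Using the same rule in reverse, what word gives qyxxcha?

This is a Caesar cipher with shift 20.
Undoing it on qyxxcha: q−20=w, y−20=e, x−20=d, x−20=d, c−20=i, h−20=n, a−20=g.

wedding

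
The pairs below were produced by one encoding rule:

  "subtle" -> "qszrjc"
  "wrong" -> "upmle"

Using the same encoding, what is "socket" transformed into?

qmaicr

Compare letters: s→q is +24, u→s is +24, b→z is +24 — a constant shift. Every letter moves 24 places later in the alphabet, wrapping around z→a.
On socket: s+24=q, o+24=m, c+24=a, k+24=i, e+24=c, t+24=r.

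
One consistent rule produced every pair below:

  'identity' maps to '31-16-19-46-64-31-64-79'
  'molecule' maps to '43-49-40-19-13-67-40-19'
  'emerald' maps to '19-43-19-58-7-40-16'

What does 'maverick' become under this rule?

43-7-70-19-58-31-13-37

i(#9)→31 and d(#4)→16: differences scale by 3, so n = 3·pos + 4. The formula is n = 3×(alphabet index, a=1) + 4.
On maverick: m=13→43, a=1→7, v=22→70, e=5→19, r=18→58, i=9→31, c=3→13, k=11→37.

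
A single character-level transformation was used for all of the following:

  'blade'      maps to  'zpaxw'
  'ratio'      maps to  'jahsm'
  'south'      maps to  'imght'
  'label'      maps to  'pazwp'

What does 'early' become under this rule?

wajpc

b(1)→z(25) and l(11)→p(15) fit y≡25x+0 (mod 26); the inverse of 25 mod 26 is 25. This is an affine cipher: with a=0,…,z=25, each position x becomes (25x+0) mod 26.
Applying it to early: e(4)→25·4+0≡22=w; a(0)→25·0+0≡0=a; r(17)→25·17+0≡9=j; l(11)→25·11+0≡15=p; y(24)→25·24+0≡2=c (all mod 26).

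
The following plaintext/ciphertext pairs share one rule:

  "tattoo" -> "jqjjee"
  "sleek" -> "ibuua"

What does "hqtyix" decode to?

radish

Compare letters: t→j is +16, a→q is +16, t→j is +16 — a constant shift. It's a constant shift of +16 (ROT16).
Reversing it on hqtyix: h−16=r, q−16=a, t−16=d, y−16=i, i−16=s, x−16=h.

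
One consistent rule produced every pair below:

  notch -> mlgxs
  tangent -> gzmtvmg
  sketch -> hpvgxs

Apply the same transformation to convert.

xlmevig

Each pair mirrors across the alphabet (n↔m, o↔l, t↔g): positions sum to 25. Each letter is replaced by its mirror in the alphabet: a↔z, b↔y, c↔x, and so on (the Atbash cipher).
On convert: c↔x, o↔l, n↔m, v↔e, e↔v, r↔i, t↔g.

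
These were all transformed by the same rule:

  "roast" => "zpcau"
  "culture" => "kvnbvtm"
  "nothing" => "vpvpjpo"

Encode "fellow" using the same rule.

Shifts by position in roast: pos 0: r→z (+8), pos 1: o→p (+1), pos 2: a→c (+2), pos 3: s→a (+8), pos 4: t→u (+1) — repeating every 3. A repeating key of period 3 is used — shifts +8, +1, +2 over and over.
On fellow: f+8=n, e+1=f, l+2=n, l+8=t, o+1=p, w+2=y.

nfntpy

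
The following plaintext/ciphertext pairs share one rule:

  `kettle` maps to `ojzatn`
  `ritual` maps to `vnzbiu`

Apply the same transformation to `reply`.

Each letter shifts forward by (position + 4), i.e. 4, 5, 6, … — the shift grows by one for each successive letter.
Applying it to reply: r+4=v, e+5=j, p+6=v, l+7=s, y+8=g.

vjvsg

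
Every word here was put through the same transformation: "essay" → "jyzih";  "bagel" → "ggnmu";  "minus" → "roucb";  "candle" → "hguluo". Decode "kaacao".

future

In essay: e→j is +5, s→y is +6, s→z is +7, a→i is +8 — the shift increases by 1 each position. Each letter shifts forward by (position + 5), i.e. 5, 6, 7, … — the shift grows by one for each successive letter.
Decoding kaacao: k−5=f, a−6=u, a−7=t, c−8=u, a−9=r, o−10=e.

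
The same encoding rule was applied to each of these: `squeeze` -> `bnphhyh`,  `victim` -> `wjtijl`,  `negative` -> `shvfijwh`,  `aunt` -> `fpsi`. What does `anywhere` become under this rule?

fsrdchuh

Each letter's alphabet position (a=0..z=25) is mapped through 7·x+5 mod 26 — an affine cipher.
On anywhere: a(0)→7·0+5≡5=f; n(13)→7·13+5≡18=s; y(24)→7·24+5≡17=r; w(22)→7·22+5≡3=d; h(7)→7·7+5≡2=c; e(4)→7·4+5≡7=h; r(17)→7·17+5≡20=u; e(4)→7·4+5≡7=h (all mod 26).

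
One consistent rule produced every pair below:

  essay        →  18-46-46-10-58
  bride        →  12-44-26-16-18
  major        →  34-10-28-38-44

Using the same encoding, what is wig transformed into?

54-26-22

e(#5)→18 and s(#19)→46: differences scale by 2, so n = 2·pos + 8. The formula is n = 2×(alphabet index, a=1) + 8.
For wig: w=23→54, i=9→26, g=7→22.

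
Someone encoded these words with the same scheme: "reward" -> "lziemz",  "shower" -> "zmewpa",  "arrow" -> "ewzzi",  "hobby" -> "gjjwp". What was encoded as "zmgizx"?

Read the word backwards and shift each letter +8.
Decoding zmgizx: shift back: z−8=r, m−8=e, g−8=y, i−8=a, z−8=r, x−8=p → reyarp; then reverse → prayer.

prayer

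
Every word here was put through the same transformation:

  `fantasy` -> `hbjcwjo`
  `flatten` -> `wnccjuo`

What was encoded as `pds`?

Read the word backwards and shift each letter +9.
Reversing it on pds: shift back: p−9=g, d−9=u, s−9=j → guj; then reverse → jug.

jug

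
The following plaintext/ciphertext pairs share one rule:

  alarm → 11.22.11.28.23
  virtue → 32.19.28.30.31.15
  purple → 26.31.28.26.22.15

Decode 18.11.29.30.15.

haste

The number is (letter's place in the alphabet, a=1) + 10.
Decoding 18.11.29.30.15: 18→(18−10)÷1=8=h, 11→(11−10)÷1=1=a, 29→(29−10)÷1=19=s, 30→(30−10)÷1=20=t, 15→(15−10)÷1=5=e.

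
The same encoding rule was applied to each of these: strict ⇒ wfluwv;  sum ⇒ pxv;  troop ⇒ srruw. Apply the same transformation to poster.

uhwvrs

Read the word backwards and shift each letter +3.
For poster: reverse → retsop; then shift: r+3=u, e+3=h, t+3=w, s+3=v, o+3=r, p+3=s.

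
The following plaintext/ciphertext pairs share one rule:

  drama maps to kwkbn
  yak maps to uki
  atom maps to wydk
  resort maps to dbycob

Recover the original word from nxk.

The output letters match the input read backwards, each shifted +10: drama reversed is amard. Two steps: reverse the string, then apply a Caesar shift of +10.
Decoding nxk: shift back: n−10=d, x−10=n, k−10=a → dna; then reverse → and.

and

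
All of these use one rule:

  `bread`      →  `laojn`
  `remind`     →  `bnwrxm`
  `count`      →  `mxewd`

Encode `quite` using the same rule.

Shifts by position in bread: pos 0: b→l (+10), pos 1: r→a (+9), pos 2: e→o (+10), pos 3: a→j (+9) — repeating every 2. A repeating key of period 2 is used — shifts +10, +9 over and over.
On quite: q+10=a, u+9=d, i+10=s, t+9=c, e+10=o.

adsco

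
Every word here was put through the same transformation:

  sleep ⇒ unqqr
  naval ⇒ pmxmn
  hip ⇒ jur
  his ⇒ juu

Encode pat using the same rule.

rmv

The shift depends on letter class: consonant s→u is +2, but vowel e→q is +12. Vowels shift forward by 12 and consonants shift forward by 2.
On pat: p(cons)+2=r, a(vowel)+12=m, t(cons)+2=v.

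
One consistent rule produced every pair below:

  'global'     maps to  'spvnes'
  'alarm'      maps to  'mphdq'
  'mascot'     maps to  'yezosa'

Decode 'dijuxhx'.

recital

Shifts by position in global: pos 0: g→s (+12), pos 1: l→p (+4), pos 2: o→v (+7), pos 3: b→n (+12), pos 4: a→e (+4), pos 5: l→s (+7) — repeating every 3. The shifts repeat in a cycle of length 3: positions 0,1,… shift by +12, +4, +7, then the pattern repeats.
Undoing it on dijuxhx: d−12=r, i−4=e, j−7=c, u−12=i, x−4=t, h−7=a, x−12=l.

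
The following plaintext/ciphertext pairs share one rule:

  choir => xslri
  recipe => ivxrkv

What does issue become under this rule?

rhhfv

Each pair mirrors across the alphabet (c↔x, h↔s, o↔l): positions sum to 25. Letters are reflected about the middle of the alphabet (position → 25−position): Atbash.
For issue: i↔r, s↔h, s↔h, u↔f, e↔v.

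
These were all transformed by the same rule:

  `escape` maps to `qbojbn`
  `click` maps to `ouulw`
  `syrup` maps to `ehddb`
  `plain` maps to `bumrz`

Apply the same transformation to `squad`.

Shifts by position in escape: pos 0: e→q (+12), pos 1: s→b (+9), pos 2: c→o (+12), pos 3: a→j (+9) — repeating every 2. The shifts repeat in a cycle of length 2: positions 0,1,… shift by +12, +9, then the pattern repeats.
On squad: s+12=e, q+9=z, u+12=g, a+9=j, d+12=p.

ezgjp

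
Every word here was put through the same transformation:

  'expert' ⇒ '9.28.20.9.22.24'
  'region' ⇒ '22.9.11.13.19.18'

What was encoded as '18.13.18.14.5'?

ninja

Letters become their 1-based position plus 4 (so a→5, b→6, …).
Decoding 18.13.18.14.5: 18→(18−4)÷1=14=n, 13→(13−4)÷1=9=i, 18→(18−4)÷1=14=n, 14→(14−4)÷1=10=j, 5→(5−4)÷1=1=a.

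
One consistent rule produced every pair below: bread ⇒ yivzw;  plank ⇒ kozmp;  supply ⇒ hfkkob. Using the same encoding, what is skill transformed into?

Each pair mirrors across the alphabet (b↔y, r↔i, e↔v): positions sum to 25. This is the alphabet-reversal cipher (Atbash): a becomes z, b becomes y, etc.
Applying it to skill: s↔h, k↔p, i↔r, l↔o, l↔o.

hproo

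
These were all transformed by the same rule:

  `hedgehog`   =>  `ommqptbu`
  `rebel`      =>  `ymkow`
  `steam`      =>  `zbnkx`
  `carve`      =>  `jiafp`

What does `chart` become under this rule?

jpjbe

Letter i (0-indexed) is shifted by i+7, so successive shifts are 7, 8, 9, ….
Applying it to chart: c+7=j, h+8=p, a+9=j, r+10=b, t+11=e.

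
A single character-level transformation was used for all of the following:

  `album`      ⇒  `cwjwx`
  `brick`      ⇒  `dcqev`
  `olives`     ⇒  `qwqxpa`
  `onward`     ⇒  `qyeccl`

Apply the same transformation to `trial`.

vcqcw

It's a Vigenère-style cipher with numeric key [2,11,8]: position i shifts by key[i mod 3].
On trial: t+2=v, r+11=c, i+8=q, a+2=c, l+11=w.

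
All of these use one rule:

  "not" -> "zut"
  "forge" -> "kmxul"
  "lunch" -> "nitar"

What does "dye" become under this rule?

The output letters match the input read backwards, each shifted +6: not reversed is ton. Two steps: reverse the string, then apply a Caesar shift of +6.
On dye: reverse → eyd; then shift: e+6=k, y+6=e, d+6=j.

kej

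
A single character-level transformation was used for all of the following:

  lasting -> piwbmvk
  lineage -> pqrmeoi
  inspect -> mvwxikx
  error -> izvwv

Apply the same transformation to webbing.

amfjmvk

Shifts by position in lasting: pos 0: l→p (+4), pos 1: a→i (+8), pos 2: s→w (+4), pos 3: t→b (+8) — repeating every 2. A repeating key of period 2 is used — shifts +4, +8 over and over.
On webbing: w+4=a, e+8=m, b+4=f, b+8=j, i+4=m, n+8=v, g+4=k.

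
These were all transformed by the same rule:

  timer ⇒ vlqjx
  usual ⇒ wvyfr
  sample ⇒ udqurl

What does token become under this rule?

vrojt

Letter i (0-indexed) is shifted by i+2, so successive shifts are 2, 3, 4, ….
Applying it to token: t+2=v, o+3=r, k+4=o, e+5=j, n+6=t.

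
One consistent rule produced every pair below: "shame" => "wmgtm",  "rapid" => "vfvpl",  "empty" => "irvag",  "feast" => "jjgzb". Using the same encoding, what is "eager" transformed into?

The shift increases by 1 at each position, starting from +4: 4, 5, 6, ….
Applying it to eager: e+4=i, a+5=f, g+6=m, e+7=l, r+8=z.

ifmlz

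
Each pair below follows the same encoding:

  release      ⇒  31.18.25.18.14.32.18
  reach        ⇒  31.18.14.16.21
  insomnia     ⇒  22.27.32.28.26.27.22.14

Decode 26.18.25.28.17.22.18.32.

The number is (letter's place in the alphabet, a=1) + 13.
Undoing it on 26.18.25.28.17.22.18.32: 26→(26−13)÷1=13=m, 18→(18−13)÷1=5=e, 25→(25−13)÷1=12=l, 28→(28−13)÷1=15=o, 17→(17−13)÷1=4=d, 22→(22−13)÷1=9=i, 18→(18−13)÷1=5=e, 32→(32−13)÷1=19=s.

melodies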